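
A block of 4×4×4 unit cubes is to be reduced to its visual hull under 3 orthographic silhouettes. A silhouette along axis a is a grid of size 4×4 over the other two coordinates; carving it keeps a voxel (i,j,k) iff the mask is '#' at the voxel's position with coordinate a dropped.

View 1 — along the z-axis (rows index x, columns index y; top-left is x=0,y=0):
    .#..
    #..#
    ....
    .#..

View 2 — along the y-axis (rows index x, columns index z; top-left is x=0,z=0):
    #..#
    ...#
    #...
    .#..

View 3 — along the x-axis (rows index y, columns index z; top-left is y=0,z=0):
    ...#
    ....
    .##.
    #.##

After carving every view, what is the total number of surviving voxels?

full grid |V| = 64
carve view 1 (along z, XY-mask fill 4/16): 16 voxels remain
carve view 2 (along y, XZ-mask fill 5/16): 5 voxels remain
carve view 3 (along x, YZ-mask fill 6/16): 2 voxels remain

voxel count = 2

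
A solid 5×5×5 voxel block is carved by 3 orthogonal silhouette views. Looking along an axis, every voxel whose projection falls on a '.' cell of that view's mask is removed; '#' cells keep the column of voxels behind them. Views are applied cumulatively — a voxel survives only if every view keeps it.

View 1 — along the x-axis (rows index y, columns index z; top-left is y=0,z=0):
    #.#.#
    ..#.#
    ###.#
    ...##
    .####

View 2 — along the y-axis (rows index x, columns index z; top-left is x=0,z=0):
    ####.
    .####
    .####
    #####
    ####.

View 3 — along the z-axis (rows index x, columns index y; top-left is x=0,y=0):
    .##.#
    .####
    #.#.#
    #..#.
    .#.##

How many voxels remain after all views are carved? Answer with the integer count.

full grid |V| = 125
[1] x-view keeps 15 columns → grid now 75
[2] y-view keeps 21 columns → grid now 61
[3] z-view keeps 15 columns → grid now 37

voxel count = 37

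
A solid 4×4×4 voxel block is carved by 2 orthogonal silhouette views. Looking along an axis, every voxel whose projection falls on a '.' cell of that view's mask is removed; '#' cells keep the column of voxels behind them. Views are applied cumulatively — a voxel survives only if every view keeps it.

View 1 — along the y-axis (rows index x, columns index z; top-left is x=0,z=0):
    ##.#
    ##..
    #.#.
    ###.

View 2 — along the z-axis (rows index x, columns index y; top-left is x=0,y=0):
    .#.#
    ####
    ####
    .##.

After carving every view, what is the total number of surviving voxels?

voxel count = 28

initial block: 4^3 = 64
step 1: project along y, AND mask (10/16) → |grid| = 40
step 2: project along z, AND mask (12/16) → |grid| = 28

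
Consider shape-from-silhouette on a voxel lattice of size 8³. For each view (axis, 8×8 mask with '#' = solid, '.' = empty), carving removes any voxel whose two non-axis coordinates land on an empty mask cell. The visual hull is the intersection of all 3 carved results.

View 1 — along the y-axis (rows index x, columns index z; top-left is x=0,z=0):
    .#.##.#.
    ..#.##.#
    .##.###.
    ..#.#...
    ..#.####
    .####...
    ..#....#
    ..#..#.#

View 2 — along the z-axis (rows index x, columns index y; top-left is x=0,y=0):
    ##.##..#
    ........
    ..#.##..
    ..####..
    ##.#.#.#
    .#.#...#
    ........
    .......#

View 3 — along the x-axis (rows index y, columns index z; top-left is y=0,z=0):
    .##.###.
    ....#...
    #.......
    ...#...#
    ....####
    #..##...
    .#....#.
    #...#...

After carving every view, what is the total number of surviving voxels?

voxel count = 25

full grid |V| = 512
carve view 1 (along y, XZ-mask fill 29/64): 232 voxels remain
carve view 2 (along z, XY-mask fill 21/64): 83 voxels remain
carve view 3 (along x, YZ-mask fill 20/64): 25 voxels remain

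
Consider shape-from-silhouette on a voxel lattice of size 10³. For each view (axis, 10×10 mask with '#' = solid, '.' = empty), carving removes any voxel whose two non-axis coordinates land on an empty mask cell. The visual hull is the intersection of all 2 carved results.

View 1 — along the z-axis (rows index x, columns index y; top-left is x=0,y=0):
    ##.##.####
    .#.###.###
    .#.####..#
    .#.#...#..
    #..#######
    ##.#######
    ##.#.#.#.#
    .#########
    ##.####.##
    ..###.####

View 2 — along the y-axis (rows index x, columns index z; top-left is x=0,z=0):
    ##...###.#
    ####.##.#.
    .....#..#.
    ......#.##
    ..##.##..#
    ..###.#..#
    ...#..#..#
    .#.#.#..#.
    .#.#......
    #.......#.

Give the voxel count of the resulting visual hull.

initial block: 10^3 = 1000
  1. axis=2 (XY plane), |mask|=71  ⇒  voxels=710
  2. axis=1 (XZ plane), |mask|=39  ⇒  voxels=287

remaining voxels: 287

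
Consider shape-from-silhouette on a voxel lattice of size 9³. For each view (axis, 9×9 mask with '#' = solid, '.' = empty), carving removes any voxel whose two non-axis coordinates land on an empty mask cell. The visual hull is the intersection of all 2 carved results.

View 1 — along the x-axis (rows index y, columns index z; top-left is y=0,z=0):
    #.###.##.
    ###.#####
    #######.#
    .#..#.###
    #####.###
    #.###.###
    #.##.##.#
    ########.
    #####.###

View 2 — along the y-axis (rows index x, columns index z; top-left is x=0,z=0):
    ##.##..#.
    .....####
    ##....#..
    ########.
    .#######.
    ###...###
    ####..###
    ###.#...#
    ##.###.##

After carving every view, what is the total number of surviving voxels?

before carving: 729 voxels (9×9×9)
  1. axis=0 (YZ plane), |mask|=64  ⇒  voxels=576
  2. axis=1 (XZ plane), |mask|=52  ⇒  voxels=373

373 voxels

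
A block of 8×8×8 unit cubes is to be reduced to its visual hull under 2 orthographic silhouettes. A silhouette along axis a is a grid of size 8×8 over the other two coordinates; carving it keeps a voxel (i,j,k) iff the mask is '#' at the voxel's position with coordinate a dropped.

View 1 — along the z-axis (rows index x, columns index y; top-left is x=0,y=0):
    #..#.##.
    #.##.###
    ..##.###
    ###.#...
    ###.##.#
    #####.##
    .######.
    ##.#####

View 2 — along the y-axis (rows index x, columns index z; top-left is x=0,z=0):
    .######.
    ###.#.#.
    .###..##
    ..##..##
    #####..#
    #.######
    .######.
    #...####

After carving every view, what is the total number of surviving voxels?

remaining voxels: 251

before carving: 512 voxels (8×8×8)
  1. axis=2 (XY plane), |mask|=45  ⇒  voxels=360
  2. axis=1 (XZ plane), |mask|=44  ⇒  voxels=251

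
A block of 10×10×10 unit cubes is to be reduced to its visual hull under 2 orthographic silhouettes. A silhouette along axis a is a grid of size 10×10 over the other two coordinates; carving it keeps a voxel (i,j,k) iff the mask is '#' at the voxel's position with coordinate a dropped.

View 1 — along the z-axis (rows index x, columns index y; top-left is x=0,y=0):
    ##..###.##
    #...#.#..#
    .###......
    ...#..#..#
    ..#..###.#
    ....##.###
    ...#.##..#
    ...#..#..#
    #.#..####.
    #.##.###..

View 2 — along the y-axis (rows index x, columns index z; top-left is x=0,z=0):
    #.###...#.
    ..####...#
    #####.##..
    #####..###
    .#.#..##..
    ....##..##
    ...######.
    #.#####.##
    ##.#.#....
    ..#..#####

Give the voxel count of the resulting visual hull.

full grid |V| = 1000
  1. axis=2 (XY plane), |mask|=46  ⇒  voxels=460
  2. axis=1 (XZ plane), |mask|=57  ⇒  voxels=248

|visual hull| = 248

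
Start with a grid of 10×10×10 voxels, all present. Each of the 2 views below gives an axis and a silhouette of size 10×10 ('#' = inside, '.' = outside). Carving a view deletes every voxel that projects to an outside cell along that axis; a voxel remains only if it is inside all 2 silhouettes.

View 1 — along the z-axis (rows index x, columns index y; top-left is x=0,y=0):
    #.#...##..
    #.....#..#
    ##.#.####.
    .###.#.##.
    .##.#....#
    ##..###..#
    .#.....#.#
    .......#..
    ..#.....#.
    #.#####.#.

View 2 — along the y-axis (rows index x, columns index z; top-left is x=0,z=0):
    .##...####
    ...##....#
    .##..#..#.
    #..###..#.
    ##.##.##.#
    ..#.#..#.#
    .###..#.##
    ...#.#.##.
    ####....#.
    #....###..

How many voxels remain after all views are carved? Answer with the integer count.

initial block: 10^3 = 1000
after view 1 [z-axis, 43 of 100 cells solid] → remaining = 430
after view 2 [y-axis, 48 of 100 cells solid] → remaining = 203

remaining voxels: 203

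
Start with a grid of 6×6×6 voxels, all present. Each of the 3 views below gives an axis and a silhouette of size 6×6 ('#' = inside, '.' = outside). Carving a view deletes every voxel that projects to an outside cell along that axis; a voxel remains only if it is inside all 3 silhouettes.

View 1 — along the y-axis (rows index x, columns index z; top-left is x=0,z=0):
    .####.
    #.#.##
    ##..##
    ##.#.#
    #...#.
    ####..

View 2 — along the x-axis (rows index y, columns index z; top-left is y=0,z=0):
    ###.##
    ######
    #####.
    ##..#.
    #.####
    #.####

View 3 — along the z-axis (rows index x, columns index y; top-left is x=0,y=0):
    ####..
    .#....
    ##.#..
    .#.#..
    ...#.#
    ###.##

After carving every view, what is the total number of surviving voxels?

55 voxels

initial block: 6^3 = 216
[1] y-view keeps 22 columns → grid now 132
[2] x-view keeps 29 columns → grid now 109
[3] z-view keeps 17 columns → grid now 55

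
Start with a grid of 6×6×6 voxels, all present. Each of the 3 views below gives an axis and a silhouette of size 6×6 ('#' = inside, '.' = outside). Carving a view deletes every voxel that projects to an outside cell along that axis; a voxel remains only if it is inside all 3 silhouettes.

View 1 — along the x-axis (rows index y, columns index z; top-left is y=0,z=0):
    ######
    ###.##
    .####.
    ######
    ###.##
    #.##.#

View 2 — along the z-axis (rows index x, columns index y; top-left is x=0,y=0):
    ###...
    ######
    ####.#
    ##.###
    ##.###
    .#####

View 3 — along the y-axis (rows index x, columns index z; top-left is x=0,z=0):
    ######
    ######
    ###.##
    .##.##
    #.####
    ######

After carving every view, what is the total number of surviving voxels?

initial block: 6^3 = 216
[1] x-view keeps 30 columns → grid now 180
[2] z-view keeps 29 columns → grid now 146
[3] y-view keeps 32 columns → grid now 130

|visual hull| = 130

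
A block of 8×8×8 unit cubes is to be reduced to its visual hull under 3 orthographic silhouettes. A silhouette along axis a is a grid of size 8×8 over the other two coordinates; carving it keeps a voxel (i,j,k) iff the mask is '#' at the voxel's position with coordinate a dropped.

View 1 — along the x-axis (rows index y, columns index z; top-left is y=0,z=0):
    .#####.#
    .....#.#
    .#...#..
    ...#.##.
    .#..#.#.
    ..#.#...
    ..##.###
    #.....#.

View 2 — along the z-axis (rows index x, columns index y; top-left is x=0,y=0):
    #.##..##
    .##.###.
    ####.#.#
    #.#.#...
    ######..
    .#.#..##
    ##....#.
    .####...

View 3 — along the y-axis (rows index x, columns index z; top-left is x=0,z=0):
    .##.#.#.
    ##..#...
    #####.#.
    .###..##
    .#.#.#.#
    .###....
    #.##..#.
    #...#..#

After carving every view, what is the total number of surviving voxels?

remaining voxels: 51

full grid |V| = 512
  1. axis=0 (YZ plane), |mask|=25  ⇒  voxels=200
  2. axis=2 (XY plane), |mask|=36  ⇒  voxels=113
  3. axis=1 (XZ plane), |mask|=32  ⇒  voxels=51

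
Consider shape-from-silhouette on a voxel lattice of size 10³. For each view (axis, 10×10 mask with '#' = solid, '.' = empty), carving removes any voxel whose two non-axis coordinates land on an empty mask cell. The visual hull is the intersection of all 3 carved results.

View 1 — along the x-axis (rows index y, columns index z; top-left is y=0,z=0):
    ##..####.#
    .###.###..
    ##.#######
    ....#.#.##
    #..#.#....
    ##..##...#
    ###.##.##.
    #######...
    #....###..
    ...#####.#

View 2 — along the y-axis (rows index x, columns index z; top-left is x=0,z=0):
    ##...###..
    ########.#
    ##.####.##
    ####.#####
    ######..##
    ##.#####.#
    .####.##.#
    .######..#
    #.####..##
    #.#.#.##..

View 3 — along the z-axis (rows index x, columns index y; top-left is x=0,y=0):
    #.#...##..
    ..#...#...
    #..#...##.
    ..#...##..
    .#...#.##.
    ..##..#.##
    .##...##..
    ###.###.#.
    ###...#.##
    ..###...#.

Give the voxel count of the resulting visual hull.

full grid |V| = 1000
V1 x: intersect with YZ mask (58 set) -- 580 left
V2 y: intersect with XZ mask (73 set) -- 437 left
V3 z: intersect with XY mask (43 set) -- 196 left

voxel count = 196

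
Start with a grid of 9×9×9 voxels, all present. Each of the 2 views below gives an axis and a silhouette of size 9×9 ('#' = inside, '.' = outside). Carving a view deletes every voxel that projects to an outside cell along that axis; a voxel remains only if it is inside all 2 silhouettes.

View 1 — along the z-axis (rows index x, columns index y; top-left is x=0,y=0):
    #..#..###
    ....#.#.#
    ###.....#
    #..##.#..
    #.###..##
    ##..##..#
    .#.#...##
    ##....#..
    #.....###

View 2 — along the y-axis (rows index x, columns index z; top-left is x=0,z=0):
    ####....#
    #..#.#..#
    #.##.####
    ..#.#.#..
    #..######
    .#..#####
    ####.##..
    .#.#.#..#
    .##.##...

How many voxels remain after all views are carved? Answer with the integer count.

201 voxels

full grid |V| = 729
step 1: project along z, AND mask (38/81) → |grid| = 342
step 2: project along y, AND mask (46/81) → |grid| = 201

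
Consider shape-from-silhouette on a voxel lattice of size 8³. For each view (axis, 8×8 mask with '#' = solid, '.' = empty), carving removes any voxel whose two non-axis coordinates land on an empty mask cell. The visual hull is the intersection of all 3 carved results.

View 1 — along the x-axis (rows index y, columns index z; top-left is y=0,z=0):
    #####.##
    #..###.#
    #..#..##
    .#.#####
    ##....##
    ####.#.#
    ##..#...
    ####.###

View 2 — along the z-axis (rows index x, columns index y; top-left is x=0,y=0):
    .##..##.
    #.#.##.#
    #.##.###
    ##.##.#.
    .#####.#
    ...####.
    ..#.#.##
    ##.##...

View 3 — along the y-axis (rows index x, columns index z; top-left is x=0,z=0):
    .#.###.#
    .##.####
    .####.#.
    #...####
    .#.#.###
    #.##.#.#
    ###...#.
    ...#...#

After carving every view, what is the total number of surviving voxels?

120 voxels

initial block: 8^3 = 512
carve view 1 (along x, YZ-mask fill 42/64): 336 voxels remain
carve view 2 (along z, XY-mask fill 38/64): 195 voxels remain
carve view 3 (along y, XZ-mask fill 37/64): 120 voxels remain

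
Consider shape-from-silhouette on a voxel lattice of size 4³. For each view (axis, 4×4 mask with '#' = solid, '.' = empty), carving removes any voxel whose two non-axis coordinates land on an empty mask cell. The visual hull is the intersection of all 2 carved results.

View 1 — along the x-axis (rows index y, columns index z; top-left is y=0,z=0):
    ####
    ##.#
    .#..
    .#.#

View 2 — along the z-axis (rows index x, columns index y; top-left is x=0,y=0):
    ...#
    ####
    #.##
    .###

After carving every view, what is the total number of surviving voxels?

before carving: 64 voxels (4×4×4)
  1. axis=0 (YZ plane), |mask|=10  ⇒  voxels=40
  2. axis=2 (XY plane), |mask|=11  ⇒  voxels=25

25 voxels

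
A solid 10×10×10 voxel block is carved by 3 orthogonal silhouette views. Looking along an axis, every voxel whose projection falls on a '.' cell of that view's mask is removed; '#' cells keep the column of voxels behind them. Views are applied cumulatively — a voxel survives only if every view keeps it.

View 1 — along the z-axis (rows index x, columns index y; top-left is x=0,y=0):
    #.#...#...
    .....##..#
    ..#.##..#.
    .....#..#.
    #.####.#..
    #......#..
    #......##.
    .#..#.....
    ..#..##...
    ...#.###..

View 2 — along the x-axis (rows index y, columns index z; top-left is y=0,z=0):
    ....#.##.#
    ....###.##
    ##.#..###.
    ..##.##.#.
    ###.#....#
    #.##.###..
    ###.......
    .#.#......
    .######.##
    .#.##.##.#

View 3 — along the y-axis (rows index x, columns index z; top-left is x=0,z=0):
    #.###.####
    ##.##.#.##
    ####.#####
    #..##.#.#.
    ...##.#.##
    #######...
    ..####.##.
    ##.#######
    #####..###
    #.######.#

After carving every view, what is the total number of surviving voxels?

start: 10×10×10 = 1000 voxels
step 1: project along z, AND mask (32/100) → |grid| = 320
step 2: project along x, AND mask (50/100) → |grid| = 156
step 3: project along y, AND mask (72/100) → |grid| = 111

remaining voxels: 111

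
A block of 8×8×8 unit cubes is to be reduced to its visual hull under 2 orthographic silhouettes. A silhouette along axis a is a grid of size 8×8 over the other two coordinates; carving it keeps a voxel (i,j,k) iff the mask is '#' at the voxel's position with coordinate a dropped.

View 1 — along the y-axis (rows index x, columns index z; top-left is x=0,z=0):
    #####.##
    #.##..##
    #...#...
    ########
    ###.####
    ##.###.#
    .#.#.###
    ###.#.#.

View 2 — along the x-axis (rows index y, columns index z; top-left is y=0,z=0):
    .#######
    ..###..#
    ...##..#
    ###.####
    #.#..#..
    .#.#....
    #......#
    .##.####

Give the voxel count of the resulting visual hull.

full grid |V| = 512
after view 1 [y-axis, 45 of 64 cells solid] → remaining = 360
after view 2 [x-axis, 34 of 64 cells solid] → remaining = 190

|visual hull| = 190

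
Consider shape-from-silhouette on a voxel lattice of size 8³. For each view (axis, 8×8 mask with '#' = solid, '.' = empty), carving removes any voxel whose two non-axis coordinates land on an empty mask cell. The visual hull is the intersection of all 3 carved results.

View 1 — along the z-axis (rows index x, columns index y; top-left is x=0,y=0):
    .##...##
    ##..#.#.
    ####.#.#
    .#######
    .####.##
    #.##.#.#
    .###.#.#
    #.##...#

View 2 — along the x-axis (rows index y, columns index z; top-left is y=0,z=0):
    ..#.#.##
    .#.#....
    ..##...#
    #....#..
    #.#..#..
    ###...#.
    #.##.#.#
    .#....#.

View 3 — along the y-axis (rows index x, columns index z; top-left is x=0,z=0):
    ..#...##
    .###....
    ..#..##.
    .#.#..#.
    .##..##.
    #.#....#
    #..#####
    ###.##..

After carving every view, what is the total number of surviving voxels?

initial block: 8^3 = 512
after view 1 [z-axis, 41 of 64 cells solid] → remaining = 328
after view 2 [x-axis, 25 of 64 cells solid] → remaining = 120
after view 3 [y-axis, 30 of 64 cells solid] → remaining = 56

56 voxels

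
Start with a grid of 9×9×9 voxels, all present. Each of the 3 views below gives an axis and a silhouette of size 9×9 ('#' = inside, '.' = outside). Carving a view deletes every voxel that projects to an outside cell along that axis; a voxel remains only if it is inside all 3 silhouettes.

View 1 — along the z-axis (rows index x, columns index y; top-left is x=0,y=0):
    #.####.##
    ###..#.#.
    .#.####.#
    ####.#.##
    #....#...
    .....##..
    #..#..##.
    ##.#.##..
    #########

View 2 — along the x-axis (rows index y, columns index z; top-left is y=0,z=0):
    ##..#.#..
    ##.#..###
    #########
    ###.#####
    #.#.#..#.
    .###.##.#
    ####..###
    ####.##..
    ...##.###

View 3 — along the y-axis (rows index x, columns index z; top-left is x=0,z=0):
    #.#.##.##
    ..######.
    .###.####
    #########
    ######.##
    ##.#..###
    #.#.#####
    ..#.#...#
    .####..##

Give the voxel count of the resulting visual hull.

|visual hull| = 201

full grid |V| = 729
carve view 1 (along z, XY-mask fill 47/81): 423 voxels remain
carve view 2 (along x, YZ-mask fill 55/81): 287 voxels remain
carve view 3 (along y, XZ-mask fill 58/81): 201 voxels remain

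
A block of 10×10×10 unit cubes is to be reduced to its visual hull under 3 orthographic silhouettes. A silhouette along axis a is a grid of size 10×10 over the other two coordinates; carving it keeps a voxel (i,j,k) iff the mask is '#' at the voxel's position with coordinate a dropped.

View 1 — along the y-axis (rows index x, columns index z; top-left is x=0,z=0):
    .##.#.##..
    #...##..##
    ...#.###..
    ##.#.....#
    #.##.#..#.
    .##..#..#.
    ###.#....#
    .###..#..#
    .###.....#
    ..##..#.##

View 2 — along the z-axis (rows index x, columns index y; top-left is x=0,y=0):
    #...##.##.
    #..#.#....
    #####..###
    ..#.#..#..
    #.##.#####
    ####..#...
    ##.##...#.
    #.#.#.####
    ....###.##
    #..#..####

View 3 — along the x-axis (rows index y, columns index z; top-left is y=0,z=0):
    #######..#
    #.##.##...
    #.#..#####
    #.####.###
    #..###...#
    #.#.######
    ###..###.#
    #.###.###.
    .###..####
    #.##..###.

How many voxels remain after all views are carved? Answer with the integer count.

185 voxels

start: 10×10×10 = 1000 voxels
after view 1 [y-axis, 46 of 100 cells solid] → remaining = 460
after view 2 [z-axis, 55 of 100 cells solid] → remaining = 254
after view 3 [x-axis, 68 of 100 cells solid] → remaining = 185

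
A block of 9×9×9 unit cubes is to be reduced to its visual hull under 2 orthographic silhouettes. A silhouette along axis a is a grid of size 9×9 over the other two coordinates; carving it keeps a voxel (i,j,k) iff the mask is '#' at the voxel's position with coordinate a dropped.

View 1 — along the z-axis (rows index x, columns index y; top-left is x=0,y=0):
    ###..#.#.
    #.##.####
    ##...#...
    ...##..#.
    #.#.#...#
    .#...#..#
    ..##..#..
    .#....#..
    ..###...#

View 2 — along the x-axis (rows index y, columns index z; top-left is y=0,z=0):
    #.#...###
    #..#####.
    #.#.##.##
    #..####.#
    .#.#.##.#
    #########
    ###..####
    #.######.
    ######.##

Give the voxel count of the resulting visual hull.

start: 9×9×9 = 729 voxels
after view 1 [z-axis, 34 of 81 cells solid] → remaining = 306
after view 2 [x-axis, 59 of 81 cells solid] → remaining = 223

|visual hull| = 223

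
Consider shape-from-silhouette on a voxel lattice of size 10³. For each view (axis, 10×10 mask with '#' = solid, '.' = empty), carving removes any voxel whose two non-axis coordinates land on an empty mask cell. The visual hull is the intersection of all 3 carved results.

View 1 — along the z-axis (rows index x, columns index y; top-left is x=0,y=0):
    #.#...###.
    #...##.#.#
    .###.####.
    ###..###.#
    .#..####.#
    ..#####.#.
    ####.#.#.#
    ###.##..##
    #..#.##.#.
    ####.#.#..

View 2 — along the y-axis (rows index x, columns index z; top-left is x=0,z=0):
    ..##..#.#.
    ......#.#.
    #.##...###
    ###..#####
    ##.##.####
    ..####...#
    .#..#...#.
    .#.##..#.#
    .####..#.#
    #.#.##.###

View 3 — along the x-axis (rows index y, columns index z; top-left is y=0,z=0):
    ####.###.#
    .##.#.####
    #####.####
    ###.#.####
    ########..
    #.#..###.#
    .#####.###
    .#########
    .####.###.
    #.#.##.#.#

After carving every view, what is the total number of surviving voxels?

|visual hull| = 252

initial block: 10^3 = 1000
V1 z: intersect with XY mask (61 set) -- 610 left
V2 y: intersect with XZ mask (54 set) -- 334 left
V3 x: intersect with YZ mask (76 set) -- 252 left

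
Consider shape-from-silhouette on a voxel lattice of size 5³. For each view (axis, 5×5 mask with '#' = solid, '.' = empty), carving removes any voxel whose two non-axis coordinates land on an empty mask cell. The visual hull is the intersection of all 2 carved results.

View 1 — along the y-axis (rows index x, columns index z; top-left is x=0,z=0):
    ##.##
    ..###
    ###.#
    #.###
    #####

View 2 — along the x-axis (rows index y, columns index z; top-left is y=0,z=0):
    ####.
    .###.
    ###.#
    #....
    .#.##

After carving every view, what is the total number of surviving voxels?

full grid |V| = 125
V1 y: intersect with XZ mask (20 set) -- 100 left
V2 x: intersect with YZ mask (15 set) -- 58 left

voxel count = 58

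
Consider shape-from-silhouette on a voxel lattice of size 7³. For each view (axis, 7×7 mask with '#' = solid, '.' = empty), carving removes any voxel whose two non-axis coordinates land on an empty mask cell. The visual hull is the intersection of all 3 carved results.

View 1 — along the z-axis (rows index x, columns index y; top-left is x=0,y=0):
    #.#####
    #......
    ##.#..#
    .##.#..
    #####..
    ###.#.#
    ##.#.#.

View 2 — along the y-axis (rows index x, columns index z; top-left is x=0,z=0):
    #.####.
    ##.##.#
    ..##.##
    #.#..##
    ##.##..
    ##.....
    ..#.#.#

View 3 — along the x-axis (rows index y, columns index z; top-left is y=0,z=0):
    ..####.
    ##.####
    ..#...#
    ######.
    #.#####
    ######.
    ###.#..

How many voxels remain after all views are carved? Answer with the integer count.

full grid |V| = 343
  1. axis=2 (XY plane), |mask|=28  ⇒  voxels=196
  2. axis=1 (XZ plane), |mask|=27  ⇒  voxels=105
  3. axis=0 (YZ plane), |mask|=34  ⇒  voxels=70

|visual hull| = 70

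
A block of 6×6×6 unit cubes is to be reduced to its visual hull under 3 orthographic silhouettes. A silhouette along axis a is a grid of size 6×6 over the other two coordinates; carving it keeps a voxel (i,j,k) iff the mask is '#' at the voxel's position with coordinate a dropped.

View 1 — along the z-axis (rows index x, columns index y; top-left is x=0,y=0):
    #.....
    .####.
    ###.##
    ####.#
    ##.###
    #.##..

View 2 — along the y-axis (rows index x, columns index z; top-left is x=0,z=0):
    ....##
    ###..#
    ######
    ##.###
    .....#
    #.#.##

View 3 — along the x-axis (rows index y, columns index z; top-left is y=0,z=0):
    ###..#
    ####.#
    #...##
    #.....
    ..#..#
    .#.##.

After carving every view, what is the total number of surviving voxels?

start: 6×6×6 = 216 voxels
carve view 1 (along z, XY-mask fill 23/36): 138 voxels remain
carve view 2 (along y, XZ-mask fill 22/36): 90 voxels remain
carve view 3 (along x, YZ-mask fill 18/36): 51 voxels remain

51 voxels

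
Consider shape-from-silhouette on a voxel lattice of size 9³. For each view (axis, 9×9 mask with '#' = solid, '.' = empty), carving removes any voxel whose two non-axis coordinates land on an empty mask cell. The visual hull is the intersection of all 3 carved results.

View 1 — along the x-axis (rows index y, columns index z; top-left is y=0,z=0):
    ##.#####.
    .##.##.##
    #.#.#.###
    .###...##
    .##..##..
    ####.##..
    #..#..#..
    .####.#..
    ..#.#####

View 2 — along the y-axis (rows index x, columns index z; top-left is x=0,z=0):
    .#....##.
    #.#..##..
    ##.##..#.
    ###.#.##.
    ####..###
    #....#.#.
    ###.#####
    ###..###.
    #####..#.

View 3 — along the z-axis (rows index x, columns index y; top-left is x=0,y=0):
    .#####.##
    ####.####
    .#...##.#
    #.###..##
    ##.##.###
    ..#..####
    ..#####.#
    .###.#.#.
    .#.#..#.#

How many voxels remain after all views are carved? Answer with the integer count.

remaining voxels: 162

before carving: 729 voxels (9×9×9)
  1. axis=0 (YZ plane), |mask|=48  ⇒  voxels=432
  2. axis=1 (XZ plane), |mask|=48  ⇒  voxels=261
  3. axis=2 (XY plane), |mask|=52  ⇒  voxels=162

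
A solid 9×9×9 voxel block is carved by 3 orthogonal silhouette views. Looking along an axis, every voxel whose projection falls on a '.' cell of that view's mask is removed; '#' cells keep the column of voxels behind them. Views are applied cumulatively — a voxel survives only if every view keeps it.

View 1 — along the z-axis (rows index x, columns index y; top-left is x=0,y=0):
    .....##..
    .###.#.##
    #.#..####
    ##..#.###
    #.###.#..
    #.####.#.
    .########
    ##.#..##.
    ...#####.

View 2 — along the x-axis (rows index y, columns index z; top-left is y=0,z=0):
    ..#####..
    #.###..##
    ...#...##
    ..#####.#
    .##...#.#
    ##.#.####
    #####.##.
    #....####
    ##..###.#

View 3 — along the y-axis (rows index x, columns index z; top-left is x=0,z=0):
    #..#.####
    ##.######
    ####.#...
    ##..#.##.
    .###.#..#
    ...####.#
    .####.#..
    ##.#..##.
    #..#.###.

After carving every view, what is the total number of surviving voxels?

167 voxels

initial block: 9^3 = 729
carve view 1 (along z, XY-mask fill 49/81): 441 voxels remain
carve view 2 (along x, YZ-mask fill 49/81): 270 voxels remain
carve view 3 (along y, XZ-mask fill 49/81): 167 voxels remain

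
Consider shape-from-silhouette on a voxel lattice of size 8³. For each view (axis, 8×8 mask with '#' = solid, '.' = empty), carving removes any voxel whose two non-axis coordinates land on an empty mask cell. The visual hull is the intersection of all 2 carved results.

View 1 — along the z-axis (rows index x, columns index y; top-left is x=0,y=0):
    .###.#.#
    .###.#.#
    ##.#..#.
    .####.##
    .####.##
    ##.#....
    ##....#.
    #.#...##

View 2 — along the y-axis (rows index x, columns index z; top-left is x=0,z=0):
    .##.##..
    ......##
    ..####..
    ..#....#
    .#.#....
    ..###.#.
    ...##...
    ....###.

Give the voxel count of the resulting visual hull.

initial block: 8^3 = 512
[1] z-view keeps 36 columns → grid now 288
[2] y-view keeps 23 columns → grid now 100

100 voxels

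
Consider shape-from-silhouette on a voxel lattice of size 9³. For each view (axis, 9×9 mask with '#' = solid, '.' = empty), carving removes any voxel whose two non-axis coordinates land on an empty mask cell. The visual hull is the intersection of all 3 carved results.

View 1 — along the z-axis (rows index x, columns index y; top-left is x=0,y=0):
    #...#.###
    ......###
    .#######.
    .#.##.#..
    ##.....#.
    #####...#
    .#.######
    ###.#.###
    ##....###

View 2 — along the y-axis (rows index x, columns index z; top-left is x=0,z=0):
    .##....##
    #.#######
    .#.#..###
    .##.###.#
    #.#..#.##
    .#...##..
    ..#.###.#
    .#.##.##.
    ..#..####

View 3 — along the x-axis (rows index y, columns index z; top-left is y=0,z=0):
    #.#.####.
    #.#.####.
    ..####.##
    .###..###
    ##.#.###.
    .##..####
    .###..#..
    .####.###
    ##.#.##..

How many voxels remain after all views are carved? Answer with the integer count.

full grid |V| = 729
after view 1 [z-axis, 47 of 81 cells solid] → remaining = 423
after view 2 [y-axis, 46 of 81 cells solid] → remaining = 231
after view 3 [x-axis, 52 of 81 cells solid] → remaining = 149

149 voxels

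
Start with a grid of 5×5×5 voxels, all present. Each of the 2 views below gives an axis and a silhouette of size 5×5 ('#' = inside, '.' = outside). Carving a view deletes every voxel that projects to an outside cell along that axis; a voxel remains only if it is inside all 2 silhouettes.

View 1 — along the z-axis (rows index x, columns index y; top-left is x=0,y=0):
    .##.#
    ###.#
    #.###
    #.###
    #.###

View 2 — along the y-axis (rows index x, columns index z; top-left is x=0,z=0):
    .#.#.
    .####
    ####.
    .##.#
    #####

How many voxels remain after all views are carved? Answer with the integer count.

|visual hull| = 70

initial block: 5^3 = 125
step 1: project along z, AND mask (19/25) → |grid| = 95
step 2: project along y, AND mask (18/25) → |grid| = 70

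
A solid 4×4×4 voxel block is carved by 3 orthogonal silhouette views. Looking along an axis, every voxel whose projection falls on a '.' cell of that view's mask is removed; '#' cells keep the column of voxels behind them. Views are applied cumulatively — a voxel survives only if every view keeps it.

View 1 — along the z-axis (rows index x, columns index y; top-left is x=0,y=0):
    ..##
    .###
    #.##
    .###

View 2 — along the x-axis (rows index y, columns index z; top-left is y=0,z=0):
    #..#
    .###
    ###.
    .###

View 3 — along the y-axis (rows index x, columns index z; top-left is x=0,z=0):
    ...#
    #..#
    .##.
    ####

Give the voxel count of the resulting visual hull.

before carving: 64 voxels (4×4×4)
carve view 1 (along z, XY-mask fill 11/16): 44 voxels remain
carve view 2 (along x, YZ-mask fill 11/16): 32 voxels remain
carve view 3 (along y, XZ-mask fill 9/16): 17 voxels remain

17 voxels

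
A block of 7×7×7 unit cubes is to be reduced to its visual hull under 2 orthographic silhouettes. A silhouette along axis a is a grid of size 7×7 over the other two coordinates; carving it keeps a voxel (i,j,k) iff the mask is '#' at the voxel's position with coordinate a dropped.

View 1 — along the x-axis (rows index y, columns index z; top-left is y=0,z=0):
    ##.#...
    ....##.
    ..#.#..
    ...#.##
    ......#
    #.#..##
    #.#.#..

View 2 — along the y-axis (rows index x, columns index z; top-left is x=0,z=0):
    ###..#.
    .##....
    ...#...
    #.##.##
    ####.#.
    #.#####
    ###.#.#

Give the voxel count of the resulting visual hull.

72 voxels

start: 7×7×7 = 343 voxels
  1. axis=0 (YZ plane), |mask|=18  ⇒  voxels=126
  2. axis=1 (XZ plane), |mask|=28  ⇒  voxels=72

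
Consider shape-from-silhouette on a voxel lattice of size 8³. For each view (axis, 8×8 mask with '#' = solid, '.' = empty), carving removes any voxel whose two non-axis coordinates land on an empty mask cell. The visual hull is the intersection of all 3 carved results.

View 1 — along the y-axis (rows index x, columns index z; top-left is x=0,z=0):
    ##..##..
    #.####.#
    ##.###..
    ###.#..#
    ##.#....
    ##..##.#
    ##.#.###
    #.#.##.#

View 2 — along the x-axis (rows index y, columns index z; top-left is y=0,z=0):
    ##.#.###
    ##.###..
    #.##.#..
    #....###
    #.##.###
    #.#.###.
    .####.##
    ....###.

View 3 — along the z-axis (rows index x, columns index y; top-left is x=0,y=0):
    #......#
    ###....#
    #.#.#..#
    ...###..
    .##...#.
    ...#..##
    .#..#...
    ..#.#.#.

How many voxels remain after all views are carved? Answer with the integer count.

full grid |V| = 512
[1] y-view keeps 39 columns → grid now 312
[2] x-view keeps 39 columns → grid now 190
[3] z-view keeps 24 columns → grid now 73

73 voxels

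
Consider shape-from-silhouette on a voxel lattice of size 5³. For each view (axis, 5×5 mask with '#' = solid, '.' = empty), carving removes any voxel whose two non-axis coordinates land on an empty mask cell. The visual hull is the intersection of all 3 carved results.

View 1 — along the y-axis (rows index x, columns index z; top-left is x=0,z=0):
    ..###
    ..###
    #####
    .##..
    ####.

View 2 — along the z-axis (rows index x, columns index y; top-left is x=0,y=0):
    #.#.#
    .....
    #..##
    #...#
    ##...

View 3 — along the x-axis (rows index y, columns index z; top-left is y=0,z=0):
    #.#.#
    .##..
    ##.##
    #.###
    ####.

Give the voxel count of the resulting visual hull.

|visual hull| = 24

start: 5×5×5 = 125 voxels
step 1: project along y, AND mask (17/25) → |grid| = 85
step 2: project along z, AND mask (10/25) → |grid| = 36
step 3: project along x, AND mask (17/25) → |grid| = 24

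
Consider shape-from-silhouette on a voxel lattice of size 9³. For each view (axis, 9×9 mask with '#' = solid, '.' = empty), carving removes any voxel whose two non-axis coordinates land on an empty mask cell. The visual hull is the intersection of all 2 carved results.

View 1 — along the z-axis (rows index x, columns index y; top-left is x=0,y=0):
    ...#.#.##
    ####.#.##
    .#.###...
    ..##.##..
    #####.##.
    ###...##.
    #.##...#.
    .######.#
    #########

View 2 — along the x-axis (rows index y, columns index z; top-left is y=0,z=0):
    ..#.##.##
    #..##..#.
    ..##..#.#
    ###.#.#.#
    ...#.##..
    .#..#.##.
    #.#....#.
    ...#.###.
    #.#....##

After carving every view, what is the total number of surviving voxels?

216 voxels

start: 9×9×9 = 729 voxels
[1] z-view keeps 51 columns → grid now 459
[2] x-view keeps 37 columns → grid now 216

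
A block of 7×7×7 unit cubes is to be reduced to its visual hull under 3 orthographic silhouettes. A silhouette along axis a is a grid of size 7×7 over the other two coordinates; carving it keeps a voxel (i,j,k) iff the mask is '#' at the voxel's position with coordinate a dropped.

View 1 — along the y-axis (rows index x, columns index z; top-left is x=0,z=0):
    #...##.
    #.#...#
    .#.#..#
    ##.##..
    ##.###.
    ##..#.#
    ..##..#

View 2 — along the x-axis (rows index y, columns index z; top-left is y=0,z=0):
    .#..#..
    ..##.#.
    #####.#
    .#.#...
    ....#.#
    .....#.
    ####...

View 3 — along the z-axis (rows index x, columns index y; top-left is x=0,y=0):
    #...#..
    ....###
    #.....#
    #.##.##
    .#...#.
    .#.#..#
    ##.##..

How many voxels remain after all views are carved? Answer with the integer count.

remaining voxels: 29

initial block: 7^3 = 343
after view 1 [y-axis, 25 of 49 cells solid] → remaining = 175
after view 2 [x-axis, 20 of 49 cells solid] → remaining = 72
after view 3 [z-axis, 21 of 49 cells solid] → remaining = 29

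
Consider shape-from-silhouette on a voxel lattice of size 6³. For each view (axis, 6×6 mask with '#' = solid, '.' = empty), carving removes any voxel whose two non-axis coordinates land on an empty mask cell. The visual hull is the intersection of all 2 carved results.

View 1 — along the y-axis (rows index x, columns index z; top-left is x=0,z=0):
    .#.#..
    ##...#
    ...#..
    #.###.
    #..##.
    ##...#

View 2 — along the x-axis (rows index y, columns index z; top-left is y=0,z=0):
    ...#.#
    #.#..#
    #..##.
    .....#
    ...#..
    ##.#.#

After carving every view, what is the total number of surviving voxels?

42 voxels

before carving: 216 voxels (6×6×6)
after view 1 [y-axis, 16 of 36 cells solid] → remaining = 96
after view 2 [x-axis, 14 of 36 cells solid] → remaining = 42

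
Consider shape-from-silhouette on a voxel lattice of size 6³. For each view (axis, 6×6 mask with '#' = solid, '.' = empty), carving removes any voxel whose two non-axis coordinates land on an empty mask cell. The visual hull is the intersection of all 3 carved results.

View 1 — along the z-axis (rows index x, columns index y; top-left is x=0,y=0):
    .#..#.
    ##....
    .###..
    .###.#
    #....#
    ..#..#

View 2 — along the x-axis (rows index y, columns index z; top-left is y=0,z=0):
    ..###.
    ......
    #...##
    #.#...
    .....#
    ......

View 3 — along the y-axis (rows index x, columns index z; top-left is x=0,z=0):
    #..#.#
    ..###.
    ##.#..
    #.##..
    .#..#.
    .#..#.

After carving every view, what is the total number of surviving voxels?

remaining voxels: 11

before carving: 216 voxels (6×6×6)
carve view 1 (along z, XY-mask fill 15/36): 90 voxels remain
carve view 2 (along x, YZ-mask fill 9/36): 20 voxels remain
carve view 3 (along y, XZ-mask fill 16/36): 11 voxels remain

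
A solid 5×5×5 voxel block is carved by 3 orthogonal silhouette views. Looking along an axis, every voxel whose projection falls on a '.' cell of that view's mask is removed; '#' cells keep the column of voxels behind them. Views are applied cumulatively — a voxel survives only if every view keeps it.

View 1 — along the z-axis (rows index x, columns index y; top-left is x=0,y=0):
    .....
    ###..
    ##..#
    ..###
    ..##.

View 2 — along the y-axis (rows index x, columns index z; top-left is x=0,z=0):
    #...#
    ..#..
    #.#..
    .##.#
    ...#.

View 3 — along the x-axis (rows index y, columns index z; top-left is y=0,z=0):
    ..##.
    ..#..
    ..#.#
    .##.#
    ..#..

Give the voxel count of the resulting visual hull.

12 voxels

start: 5×5×5 = 125 voxels
after view 1 [z-axis, 11 of 25 cells solid] → remaining = 55
after view 2 [y-axis, 9 of 25 cells solid] → remaining = 20
after view 3 [x-axis, 9 of 25 cells solid] → remaining = 12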